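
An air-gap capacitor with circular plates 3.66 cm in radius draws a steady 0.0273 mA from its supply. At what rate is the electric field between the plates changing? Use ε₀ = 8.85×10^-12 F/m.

7.33×10^8 V/(m·s)

Charge continuity gives I_d = I = 2.73×10^-5 A between the plates.
Since I_d = ε₀ A dE/dt, dE/dt = I_d/(ε₀A) = (2.73×10^-5)/((8.85×10^-12)(4.208×10^-3)) = 7.33×10^8 V/(m·s).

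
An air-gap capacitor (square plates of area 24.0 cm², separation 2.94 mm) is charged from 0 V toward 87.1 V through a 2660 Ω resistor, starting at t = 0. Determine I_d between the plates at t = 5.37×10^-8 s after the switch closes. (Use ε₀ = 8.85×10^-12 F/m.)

2.00×10^-3 A

C = ε₀A/d = (8.85×10^-12)(2.40×10^-3)/(2.94×10^-3) = 7.224×10^-12 F and τ = RC = 1.922×10^-8 s. I_d in the gap equals the RC charging current.
I_d(t) = (V₀/R) e^(−t/τ) = 0.03274 · e^(−2.794) = 2.00×10^-3 A.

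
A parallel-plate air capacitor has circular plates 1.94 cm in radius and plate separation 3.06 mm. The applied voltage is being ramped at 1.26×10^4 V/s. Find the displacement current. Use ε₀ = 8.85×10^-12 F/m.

4.31×10^-8 A

The field between the plates is E = V/d, so dE/dt = (1.26×10^4)/(3.06×10^-3 m) = 4.118×10^6 V/(m·s).
I_d = ε₀ A (dE/dt) = (8.85×10^-12)(1.182×10^-3)(4.118×10^6) = 4.31×10^-8 A.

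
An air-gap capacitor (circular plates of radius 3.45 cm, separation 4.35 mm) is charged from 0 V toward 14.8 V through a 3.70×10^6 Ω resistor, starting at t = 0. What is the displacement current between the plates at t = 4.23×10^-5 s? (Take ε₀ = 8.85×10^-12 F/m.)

8.90×10^-7 A

With C = ε₀A/d = (8.85×10^-12)(3.739×10^-3)/(4.35×10^-3) = 7.607×10^-12 F, the time constant is τ = RC = 2.815×10^-5 s, so t/τ = 1.503 and e^(−t/τ) = 0.2225.
I_d = I_cond = (V₀/R) e^(−t/τ) = (4.000×10^-6)(0.2225) = 8.90×10^-7 A.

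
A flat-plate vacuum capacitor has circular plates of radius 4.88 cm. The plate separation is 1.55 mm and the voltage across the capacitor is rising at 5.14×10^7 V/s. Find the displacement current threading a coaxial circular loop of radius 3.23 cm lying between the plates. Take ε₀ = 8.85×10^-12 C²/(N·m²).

9.62×10^-4 A

With E = V/d, dE/dt = 3.316×10^10 V/(m·s) and πR² = 7.482×10^-3 m², giving I_d = ε₀ πR² dE/dt = 2.196×10^-3 A.
The field is uniform, so I_d,enc = I_d (r/R)² = (2.196×10^-3)(3.23/4.88)² = 9.62×10^-4 A.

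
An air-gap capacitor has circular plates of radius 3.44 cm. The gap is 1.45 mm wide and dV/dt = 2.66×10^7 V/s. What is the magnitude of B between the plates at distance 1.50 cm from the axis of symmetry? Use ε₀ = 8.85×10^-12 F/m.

I_d = C dV/dt with C = ε₀πR²/d = 2.269×10^-11 F, so I_d = (2.269×10^-11)(2.66×10^7) = 6.036×10^-4 A.
An Ampèrian loop of radius r encloses a fraction (r/R)² of I_d. Then B·2πr = μ₀ I_d (r/R)², giving B = μ₀ I_d r/(2πR²) = 1.53×10^-9 T.

1.53×10^-9 T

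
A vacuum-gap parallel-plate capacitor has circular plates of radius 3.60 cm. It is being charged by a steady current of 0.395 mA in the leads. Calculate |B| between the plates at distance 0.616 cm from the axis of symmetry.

Between the plates the displacement current equals the wire current: I_d = 0.395 mA = 3.95×10^-4 A.
For r < R the Ampère–Maxwell law gives B(2πr) = μ₀ I_d (r²/R²), so B = μ₀ I_d r/(2πR²) = (4π×10^-7)(3.95×10^-4)(6.16×10^-3)/(2π·0.0360²) = 3.75×10^-10 T.

3.75×10^-10 T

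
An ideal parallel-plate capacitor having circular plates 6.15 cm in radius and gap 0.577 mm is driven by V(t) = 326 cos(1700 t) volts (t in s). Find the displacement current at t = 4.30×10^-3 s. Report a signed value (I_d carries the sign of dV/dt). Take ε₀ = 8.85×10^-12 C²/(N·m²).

dE/dt = (V₀ω/d)·−sin(ωt) with ωt = 7.31 rad: (326)(1700)(-0.8557)/(5.77×10^-4) = -8.219×10^8 V/(m·s).
I_d = ε₀ A dE/dt = (8.85×10^-12)(0.01188)(-8.219×10^8) = -8.64×10^-5 A.

-8.64×10^-5 A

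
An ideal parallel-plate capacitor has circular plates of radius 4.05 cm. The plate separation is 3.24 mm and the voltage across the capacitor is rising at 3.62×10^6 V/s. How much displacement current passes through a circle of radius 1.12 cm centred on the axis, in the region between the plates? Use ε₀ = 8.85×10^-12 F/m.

3.90×10^-6 A

dE/dt = (dV/dt)/d = 1.117×10^9 V/(m·s); I_d = ε₀(πR²)(dE/dt) = (8.85×10^-12)(5.153×10^-3)(1.117×10^9) = 5.094×10^-5 A.
The field is uniform, so I_d,enc = I_d (r/R)² = (5.094×10^-5)(1.12/4.05)² = 3.90×10^-6 A.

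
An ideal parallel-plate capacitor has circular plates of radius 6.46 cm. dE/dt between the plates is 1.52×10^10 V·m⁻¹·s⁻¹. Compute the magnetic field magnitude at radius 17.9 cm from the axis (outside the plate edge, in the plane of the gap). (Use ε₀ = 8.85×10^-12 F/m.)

Through the whole plate area (πR² = 0.01311 m²), I_d = ε₀ πR² dE/dt = 1.764×10^-3 A.
With r > R the enclosed displacement current is the full I_d; B = μ₀ I_d / (2πr) = 1.97×10^-9 T.

1.97×10^-9 T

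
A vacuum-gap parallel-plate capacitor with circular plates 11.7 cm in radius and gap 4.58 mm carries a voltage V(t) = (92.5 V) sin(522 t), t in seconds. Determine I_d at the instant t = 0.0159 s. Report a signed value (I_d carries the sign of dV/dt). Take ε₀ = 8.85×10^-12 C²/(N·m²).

dE/dt = (V₀ω/d)·cos(ωt) with ωt = 8.2998 rad: (92.5)(522)(-0.4312)/(4.58×10^-3) = -4.546×10^6 V/(m·s).
I_d = ε₀ A dE/dt = (8.85×10^-12)(0.04301)(-4.546×10^6) = -1.73×10^-6 A.

-1.73×10^-6 A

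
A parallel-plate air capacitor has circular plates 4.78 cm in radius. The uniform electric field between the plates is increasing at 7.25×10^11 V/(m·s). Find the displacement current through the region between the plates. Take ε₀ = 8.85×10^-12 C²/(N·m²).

The displacement current is ε₀ times dΦ_E/dt = ε₀ A dE/dt = (8.85×10^-12)(7.178×10^-3)(7.25×10^11) = 0.0461 A.

0.0461 A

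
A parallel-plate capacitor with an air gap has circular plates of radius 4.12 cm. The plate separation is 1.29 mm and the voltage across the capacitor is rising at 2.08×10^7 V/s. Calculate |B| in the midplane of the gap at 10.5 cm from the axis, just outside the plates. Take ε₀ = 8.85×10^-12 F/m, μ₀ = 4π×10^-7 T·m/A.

I_d = C dV/dt with C = ε₀πR²/d = 3.659×10^-11 F, so I_d = (3.659×10^-11)(2.08×10^7) = 7.611×10^-4 A.
Outside the plates the loop encloses all of I_d, so B·2πr = μ₀ I_d and B = 1.45×10^-9 T.

1.45×10^-9 T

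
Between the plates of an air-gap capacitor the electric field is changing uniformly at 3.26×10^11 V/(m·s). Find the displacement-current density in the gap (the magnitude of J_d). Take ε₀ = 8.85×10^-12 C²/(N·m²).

J_d = ε₀ ∂E/∂t, so J_d = 2.89 A/m².

2.89 A/m²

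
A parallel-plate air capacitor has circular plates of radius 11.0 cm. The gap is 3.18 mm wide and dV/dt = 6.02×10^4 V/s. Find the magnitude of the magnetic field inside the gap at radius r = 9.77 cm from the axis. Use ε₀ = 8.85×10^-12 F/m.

1.03×10^-11 T

I_d = C dV/dt with C = ε₀πR²/d = 1.058×10^-10 F, so I_d = (1.058×10^-10)(6.02×10^4) = 6.369×10^-6 A.
For r < R the Ampère–Maxwell law gives B(2πr) = μ₀ I_d (r²/R²), so B = μ₀ I_d r/(2πR²) = (4π×10^-7)(6.369×10^-6)(0.0977)/(2π·0.110²) = 1.03×10^-11 T.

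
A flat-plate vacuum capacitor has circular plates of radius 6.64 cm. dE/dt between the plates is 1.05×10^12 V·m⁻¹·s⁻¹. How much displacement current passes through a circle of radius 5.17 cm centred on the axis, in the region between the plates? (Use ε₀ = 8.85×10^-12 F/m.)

0.0780 A

I_d = ε₀ dΦ_E/dt = ε₀ πR² (dE/dt) = (8.85×10^-12)(0.01385)(1.05×10^12) = 0.1287 A through the full plate area.
Since J_d is uniform, the enclosed fraction is (r/R)² = 0.6062, giving I_d,enc = 0.0780 A.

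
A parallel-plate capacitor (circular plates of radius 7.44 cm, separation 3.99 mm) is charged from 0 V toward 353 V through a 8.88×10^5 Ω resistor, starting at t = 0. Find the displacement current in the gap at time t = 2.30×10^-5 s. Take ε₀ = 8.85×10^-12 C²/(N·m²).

With C = ε₀A/d = (8.85×10^-12)(0.01739)/(3.99×10^-3) = 3.857×10^-11 F, the time constant is τ = RC = 3.425×10^-5 s, so t/τ = 0.6715 and e^(−t/τ) = 0.5109.
I_d = I_cond = (V₀/R) e^(−t/τ) = (3.975×10^-4)(0.5109) = 2.03×10^-4 A.

2.03×10^-4 A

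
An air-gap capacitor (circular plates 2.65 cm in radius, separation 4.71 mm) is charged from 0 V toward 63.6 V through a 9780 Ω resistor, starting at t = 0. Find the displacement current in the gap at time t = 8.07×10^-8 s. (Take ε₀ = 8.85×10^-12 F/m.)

C = ε₀A/d = (8.85×10^-12)(2.206×10^-3)/(4.71×10^-3) = 4.145×10^-12 F, so τ = RC = 4.054×10^-8 s.
The conduction current is I(t) = (V₀/R) e^(−t/τ), and the displacement current between the plates equals it.
t/τ = 1.991; I_d = (63.6/9780) · e^(−1.991) = (6.503×10^-3)(0.1366) = 8.88×10^-4 A.

8.88×10^-4 A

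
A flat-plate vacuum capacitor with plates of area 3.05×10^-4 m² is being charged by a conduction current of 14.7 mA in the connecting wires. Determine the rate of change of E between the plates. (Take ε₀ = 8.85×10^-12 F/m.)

Charge continuity gives I_d = I = 0.0147 A between the plates.
Then dE/dt = I_d/(ε₀A) = 5.45×10^12 V/(m·s).

5.45×10^12 V/(m·s)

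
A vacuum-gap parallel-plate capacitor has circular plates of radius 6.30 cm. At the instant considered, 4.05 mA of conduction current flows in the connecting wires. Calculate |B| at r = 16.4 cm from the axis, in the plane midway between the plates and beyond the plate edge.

No conduction current crosses the gap, so I_d there equals the 4.05×10^-3 A in the leads.
For r ≥ R the full I_d is enclosed: B = μ₀ I_d/(2πr) = (4π×10^-7)(4.05×10^-3)/(2π·0.164) = 4.94×10^-9 T.

4.94×10^-9 T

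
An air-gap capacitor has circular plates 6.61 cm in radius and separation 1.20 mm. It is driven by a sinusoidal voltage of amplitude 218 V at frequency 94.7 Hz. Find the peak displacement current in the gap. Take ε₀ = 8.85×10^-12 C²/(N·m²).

C = ε₀A/d = (8.85×10^-12)(0.01373)/(1.20×10^-3) = 1.013×10^-10 F; ω = 2πf = 595.0 rad/s.
I_d = C dV/dt, so |I_d|_max = C V₀ ω = (1.013×10^-10)(218)(595.0) = 1.31×10^-5 A.

1.31×10^-5 A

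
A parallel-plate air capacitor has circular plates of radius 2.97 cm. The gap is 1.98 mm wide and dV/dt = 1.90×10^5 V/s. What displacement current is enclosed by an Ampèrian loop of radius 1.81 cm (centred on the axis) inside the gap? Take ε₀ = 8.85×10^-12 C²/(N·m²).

With E = V/d, dE/dt = 9.596×10^7 V/(m·s) and πR² = 2.771×10^-3 m², giving I_d = ε₀ πR² dE/dt = 2.353×10^-6 A.
Through an area πr² the displacement current is I_d·(πr²/πR²) = I_d (r/R)² = 8.74×10^-7 A.

8.74×10^-7 A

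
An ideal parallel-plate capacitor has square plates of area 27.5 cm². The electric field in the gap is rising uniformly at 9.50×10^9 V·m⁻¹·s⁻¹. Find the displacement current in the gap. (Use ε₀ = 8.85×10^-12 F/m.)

2.31×10^-4 A

I_d = ε₀ A (dE/dt) = (8.85×10^-12)(2.75×10^-3 m²)(9.50×10^9) = 2.31×10^-4 A.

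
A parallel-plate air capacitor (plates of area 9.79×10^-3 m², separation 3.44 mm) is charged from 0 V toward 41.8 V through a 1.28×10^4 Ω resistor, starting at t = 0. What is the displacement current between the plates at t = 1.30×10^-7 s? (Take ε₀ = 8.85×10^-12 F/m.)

2.18×10^-3 A

C = ε₀A/d = (8.85×10^-12)(9.79×10^-3)/(3.44×10^-3) = 2.519×10^-11 F, so τ = RC = 3.224×10^-7 s.
The conduction current is I(t) = (V₀/R) e^(−t/τ), and the displacement current between the plates equals it.
t/τ = 0.4032; I_d = (41.8/1.28×10^4) · e^(−0.4032) = (3.266×10^-3)(0.6682) = 2.18×10^-3 A.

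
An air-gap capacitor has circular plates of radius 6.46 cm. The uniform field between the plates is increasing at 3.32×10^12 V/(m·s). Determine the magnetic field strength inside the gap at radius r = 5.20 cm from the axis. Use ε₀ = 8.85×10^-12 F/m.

Through the whole plate area (πR² = 0.01311 m²), I_d = ε₀ πR² dE/dt = 0.3852 A.
For r < R the Ampère–Maxwell law gives B(2πr) = μ₀ I_d (r²/R²), so B = μ₀ I_d r/(2πR²) = (4π×10^-7)(0.3852)(0.0520)/(2π·0.0646²) = 9.60×10^-7 T.

9.60×10^-7 T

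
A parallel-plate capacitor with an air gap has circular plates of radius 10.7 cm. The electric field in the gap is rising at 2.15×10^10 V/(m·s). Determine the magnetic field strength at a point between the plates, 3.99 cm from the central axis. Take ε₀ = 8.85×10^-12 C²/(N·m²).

4.77×10^-9 T

Total displacement current: I_d = ε₀(πR²)(dE/dt) = (8.85×10^-12)(0.03597)(2.15×10^10) = 6.844×10^-3 A.
For r < R the Ampère–Maxwell law gives B(2πr) = μ₀ I_d (r²/R²), so B = μ₀ I_d r/(2πR²) = (4π×10^-7)(6.844×10^-3)(0.0399)/(2π·0.107²) = 4.77×10^-9 T.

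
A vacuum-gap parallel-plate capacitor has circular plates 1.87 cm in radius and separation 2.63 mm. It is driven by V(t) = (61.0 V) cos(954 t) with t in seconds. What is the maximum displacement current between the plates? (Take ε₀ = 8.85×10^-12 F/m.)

2.15×10^-7 A

The displacement current equals the conduction current C dV/dt, which peaks at C V₀ ω.
With C = ε₀A/d = (8.85×10^-12)(1.099×10^-3)/(2.63×10^-3) = 3.698×10^-12 F and ω = 954 rad/s, I_d,max = (3.698×10^-12)(61.0)(954) = 2.15×10^-7 A.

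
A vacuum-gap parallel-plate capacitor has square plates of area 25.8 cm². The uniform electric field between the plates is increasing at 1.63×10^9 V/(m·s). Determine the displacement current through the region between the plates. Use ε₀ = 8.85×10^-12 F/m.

I_d = ε₀ A (dE/dt) = (8.85×10^-12)(2.58×10^-3 m²)(1.63×10^9) = 3.72×10^-5 A.

3.72×10^-5 A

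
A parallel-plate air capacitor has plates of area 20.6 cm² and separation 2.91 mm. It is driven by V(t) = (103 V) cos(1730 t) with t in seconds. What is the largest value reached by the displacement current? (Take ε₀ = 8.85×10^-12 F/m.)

C = ε₀A/d = (8.85×10^-12)(2.06×10^-3)/(2.91×10^-3) = 6.265×10^-12 F; ω = 1730 rad/s.
I_d = C dV/dt, so |I_d|_max = C V₀ ω = (6.265×10^-12)(103)(1730) = 1.12×10^-6 A.

1.12×10^-6 A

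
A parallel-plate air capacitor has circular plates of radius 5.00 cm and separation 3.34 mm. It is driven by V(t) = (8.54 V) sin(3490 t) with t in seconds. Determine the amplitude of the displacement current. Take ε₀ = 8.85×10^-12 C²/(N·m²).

6.20×10^-7 A

(dE/dt)_max = V₀ω/d = 8.924×10^6 V/(m·s); ω = 3490 rad/s.
I_d,max = ε₀ A (dE/dt)_max = (8.85×10^-12)(7.854×10^-3)(8.924×10^6) = 6.20×10^-7 A.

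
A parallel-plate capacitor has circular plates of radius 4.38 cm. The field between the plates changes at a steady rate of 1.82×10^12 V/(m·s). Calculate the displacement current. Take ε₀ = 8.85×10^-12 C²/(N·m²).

0.0971 A

With a uniform field, Φ_E = EA, so I_d = ε₀ A dE/dt = 0.0971 A.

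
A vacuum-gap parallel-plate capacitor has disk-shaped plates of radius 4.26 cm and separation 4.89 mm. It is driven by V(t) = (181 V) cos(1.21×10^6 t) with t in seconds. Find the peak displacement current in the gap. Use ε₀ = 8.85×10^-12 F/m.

2.26×10^-3 A

(dE/dt)_max = V₀ω/d = 4.479×10^10 V/(m·s); ω = 1.21×10^6 rad/s.
I_d,max = ε₀ A (dE/dt)_max = (8.85×10^-12)(5.701×10^-3)(4.479×10^10) = 2.26×10^-3 A.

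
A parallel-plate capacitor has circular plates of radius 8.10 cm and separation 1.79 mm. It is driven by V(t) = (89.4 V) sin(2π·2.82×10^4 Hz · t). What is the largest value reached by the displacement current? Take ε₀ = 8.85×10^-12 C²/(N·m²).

1.61×10^-3 A

The displacement current equals the conduction current C dV/dt, which peaks at C V₀ ω.
With C = ε₀A/d = (8.85×10^-12)(0.02061)/(1.79×10^-3) = 1.019×10^-10 F and ω = 2πf = 1.772×10^5 rad/s, I_d,max = (1.019×10^-10)(89.4)(1.772×10^5) = 1.61×10^-3 A.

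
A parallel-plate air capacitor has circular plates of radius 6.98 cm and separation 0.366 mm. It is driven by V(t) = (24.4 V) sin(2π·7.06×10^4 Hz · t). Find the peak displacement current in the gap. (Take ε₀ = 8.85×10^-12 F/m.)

(dE/dt)_max = V₀ω/d = 2.957×10^10 V/(m·s); ω = 2πf = 4.436×10^5 rad/s.
I_d,max = ε₀ A (dE/dt)_max = (8.85×10^-12)(0.01531)(2.957×10^10) = 4.01×10^-3 A.

4.01×10^-3 A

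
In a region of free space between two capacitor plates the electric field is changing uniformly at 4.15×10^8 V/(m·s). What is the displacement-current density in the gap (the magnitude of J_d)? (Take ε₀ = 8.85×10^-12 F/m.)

3.67×10^-3 A/m²

J_d = ε₀ ∂E/∂t, so J_d = 3.67×10^-3 A/m².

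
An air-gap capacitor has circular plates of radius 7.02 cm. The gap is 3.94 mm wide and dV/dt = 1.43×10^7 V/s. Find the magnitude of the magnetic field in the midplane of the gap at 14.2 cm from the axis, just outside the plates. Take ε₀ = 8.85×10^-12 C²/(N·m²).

7.00×10^-10 T

I_d = C dV/dt with C = ε₀πR²/d = 3.477×10^-11 F, so I_d = (3.477×10^-11)(1.43×10^7) = 4.972×10^-4 A.
For r ≥ R the full I_d is enclosed: B = μ₀ I_d/(2πr) = (4π×10^-7)(4.972×10^-4)/(2π·0.142) = 7.00×10^-10 T.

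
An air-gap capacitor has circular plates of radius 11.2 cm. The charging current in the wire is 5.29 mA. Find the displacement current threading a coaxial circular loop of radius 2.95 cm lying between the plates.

By continuity the displacement current in the gap matches the conduction current: I_d = 5.29×10^-3 A.
Since J_d is uniform, the enclosed fraction is (r/R)² = 0.06938, giving I_d,enc = 3.67×10^-4 A.

3.67×10^-4 A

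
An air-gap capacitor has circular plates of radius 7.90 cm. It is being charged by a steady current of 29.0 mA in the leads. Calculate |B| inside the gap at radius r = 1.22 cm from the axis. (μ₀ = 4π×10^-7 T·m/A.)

No conduction current crosses the gap, so I_d there equals the 0.0290 A in the leads.
For r < R the Ampère–Maxwell law gives B(2πr) = μ₀ I_d (r²/R²), so B = μ₀ I_d r/(2πR²) = (4π×10^-7)(0.0290)(0.0122)/(2π·0.0790²) = 1.13×10^-8 T.

1.13×10^-8 T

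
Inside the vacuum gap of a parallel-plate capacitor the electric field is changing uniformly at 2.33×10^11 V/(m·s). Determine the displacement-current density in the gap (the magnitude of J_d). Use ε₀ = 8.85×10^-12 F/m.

J_d = ε₀ dE/dt = (8.85×10^-12)(2.33×10^11) = 2.06 A/m².

2.06 A/m²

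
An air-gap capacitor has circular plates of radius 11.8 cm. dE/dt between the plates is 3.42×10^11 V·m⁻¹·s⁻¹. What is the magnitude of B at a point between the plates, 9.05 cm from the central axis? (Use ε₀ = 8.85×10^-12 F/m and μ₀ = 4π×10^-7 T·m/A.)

Through the whole plate area (πR² = 0.04374 m²), I_d = ε₀ πR² dE/dt = 0.1324 A.
For r < R the Ampère–Maxwell law gives B(2πr) = μ₀ I_d (r²/R²), so B = μ₀ I_d r/(2πR²) = (4π×10^-7)(0.1324)(0.0905)/(2π·0.118²) = 1.72×10^-7 T.

1.72×10^-7 T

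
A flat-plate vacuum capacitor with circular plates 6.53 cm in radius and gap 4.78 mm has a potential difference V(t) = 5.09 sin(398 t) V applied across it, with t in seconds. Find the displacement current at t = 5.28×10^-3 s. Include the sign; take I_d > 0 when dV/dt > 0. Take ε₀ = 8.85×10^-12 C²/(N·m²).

dV/dt = (5.09)(398)·cos(2.10144) = -1025 V/s.
I_d = C dV/dt with C = ε₀A/d = (8.85×10^-12)(0.01340)/(4.78×10^-3) = 2.481×10^-11 F, so I_d = (2.481×10^-11)(-1025) = -2.54×10^-8 A.

-2.54×10^-8 A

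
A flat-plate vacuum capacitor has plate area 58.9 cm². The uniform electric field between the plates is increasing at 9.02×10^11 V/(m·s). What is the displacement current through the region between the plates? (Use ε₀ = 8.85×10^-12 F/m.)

The displacement current is ε₀ times dΦ_E/dt = ε₀ A dE/dt = (8.85×10^-12)(5.89×10^-3)(9.02×10^11) = 0.0470 A.

0.0470 A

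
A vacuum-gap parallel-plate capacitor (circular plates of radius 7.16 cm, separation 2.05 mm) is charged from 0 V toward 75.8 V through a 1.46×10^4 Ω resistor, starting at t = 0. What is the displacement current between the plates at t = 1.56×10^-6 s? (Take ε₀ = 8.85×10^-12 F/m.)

1.12×10^-3 A

C = ε₀A/d = (8.85×10^-12)(0.01611)/(2.05×10^-3) = 6.955×10^-11 F, so τ = RC = 1.015×10^-6 s.
The conduction current is I(t) = (V₀/R) e^(−t/τ), and the displacement current between the plates equals it.
t/τ = 1.537; I_d = (75.8/1.46×10^4) · e^(−1.537) = (5.192×10^-3)(0.2150) = 1.12×10^-3 A.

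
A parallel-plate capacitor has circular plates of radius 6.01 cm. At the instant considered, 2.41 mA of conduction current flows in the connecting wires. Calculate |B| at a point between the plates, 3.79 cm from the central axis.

5.06×10^-9 T

Between the plates the displacement current equals the wire current: I_d = 2.41 mA = 2.41×10^-3 A.
For r < R the Ampère–Maxwell law gives B(2πr) = μ₀ I_d (r²/R²), so B = μ₀ I_d r/(2πR²) = (4π×10^-7)(2.41×10^-3)(0.0379)/(2π·0.0601²) = 5.06×10^-9 T.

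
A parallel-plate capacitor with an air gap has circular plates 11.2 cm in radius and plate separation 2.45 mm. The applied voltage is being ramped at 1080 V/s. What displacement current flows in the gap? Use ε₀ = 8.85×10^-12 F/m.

The displacement current equals the charging current C dV/dt. With C = ε₀A/d = (8.85×10^-12)(0.03941)/(2.45×10^-3) = 1.424×10^-10 F, I_d = (1.424×10^-10)(1080) = 1.54×10^-7 A.

1.54×10^-7 A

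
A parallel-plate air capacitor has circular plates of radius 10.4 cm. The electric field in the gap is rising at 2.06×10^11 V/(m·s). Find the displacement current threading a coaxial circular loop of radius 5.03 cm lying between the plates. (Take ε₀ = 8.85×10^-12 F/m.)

0.0145 A

I_d = ε₀ dΦ_E/dt = ε₀ πR² (dE/dt) = (8.85×10^-12)(0.03398)(2.06×10^11) = 0.06195 A through the full plate area.
The field is uniform, so I_d,enc = I_d (r/R)² = (0.06195)(5.03/10.4)² = 0.0145 A.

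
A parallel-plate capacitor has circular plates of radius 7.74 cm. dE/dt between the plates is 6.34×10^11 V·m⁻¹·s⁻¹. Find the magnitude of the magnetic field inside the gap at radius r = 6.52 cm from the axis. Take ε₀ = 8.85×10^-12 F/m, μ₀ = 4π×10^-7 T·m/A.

2.30×10^-7 T

I_d = ε₀ dΦ_E/dt = ε₀ πR² (dE/dt) = (8.85×10^-12)(0.01882)(6.34×10^11) = 0.1056 A through the full plate area.
∮B·dl = μ₀ I_d,enc with I_d,enc = I_d r²/R² = 0.07493 A; so B = μ₀ I_d,enc/(2πr) = 2.30×10^-7 T.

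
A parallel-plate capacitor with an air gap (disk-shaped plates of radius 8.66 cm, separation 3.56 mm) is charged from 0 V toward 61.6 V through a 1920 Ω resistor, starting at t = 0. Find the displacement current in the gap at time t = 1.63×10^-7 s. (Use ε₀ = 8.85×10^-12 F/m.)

7.53×10^-3 A

C = ε₀A/d = (8.85×10^-12)(0.02356)/(3.56×10^-3) = 5.857×10^-11 F, so τ = RC = 1.125×10^-7 s.
The conduction current is I(t) = (V₀/R) e^(−t/τ), and the displacement current between the plates equals it.
t/τ = 1.449; I_d = (61.6/1920) · e^(−1.449) = (0.03208)(0.2348) = 7.53×10^-3 A.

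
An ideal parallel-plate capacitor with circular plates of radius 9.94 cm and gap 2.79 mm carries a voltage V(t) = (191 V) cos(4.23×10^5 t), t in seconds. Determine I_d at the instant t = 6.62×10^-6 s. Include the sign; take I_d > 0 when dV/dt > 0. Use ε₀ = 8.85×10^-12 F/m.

dE/dt = (V₀ω/d)·−sin(ωt) with ωt = 2.80026 rad: (191)(4.23×10^5)(-0.3347)/(2.79×10^-3) = -9.692×10^9 V/(m·s).
I_d = ε₀ A dE/dt = (8.85×10^-12)(0.03104)(-9.692×10^9) = -2.66×10^-3 A.

-2.66×10^-3 A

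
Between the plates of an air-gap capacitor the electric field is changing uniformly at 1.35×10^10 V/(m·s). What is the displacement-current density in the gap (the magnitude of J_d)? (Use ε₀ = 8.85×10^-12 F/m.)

J_d = ε₀ ∂E/∂t, so J_d = 0.119 A/m².

0.119 A/m²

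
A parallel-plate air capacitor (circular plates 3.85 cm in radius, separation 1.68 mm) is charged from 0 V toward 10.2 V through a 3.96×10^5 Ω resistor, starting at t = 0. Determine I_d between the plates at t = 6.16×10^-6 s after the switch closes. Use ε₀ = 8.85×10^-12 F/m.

C = ε₀A/d = (8.85×10^-12)(4.657×10^-3)/(1.68×10^-3) = 2.453×10^-11 F and τ = RC = 9.714×10^-6 s. I_d in the gap equals the RC charging current.
I_d(t) = (V₀/R) e^(−t/τ) = 2.576×10^-5 · e^(−0.6341) = 1.37×10^-5 A.

1.37×10^-5 A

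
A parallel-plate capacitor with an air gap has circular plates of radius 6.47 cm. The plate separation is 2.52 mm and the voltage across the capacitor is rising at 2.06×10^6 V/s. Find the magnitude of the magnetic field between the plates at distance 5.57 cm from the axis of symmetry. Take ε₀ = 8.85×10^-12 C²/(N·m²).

2.53×10^-10 T

I_d = C dV/dt with C = ε₀πR²/d = 4.618×10^-11 F, so I_d = (4.618×10^-11)(2.06×10^6) = 9.513×10^-5 A.
For r < R the Ampère–Maxwell law gives B(2πr) = μ₀ I_d (r²/R²), so B = μ₀ I_d r/(2πR²) = (4π×10^-7)(9.513×10^-5)(0.0557)/(2π·0.0647²) = 2.53×10^-10 T.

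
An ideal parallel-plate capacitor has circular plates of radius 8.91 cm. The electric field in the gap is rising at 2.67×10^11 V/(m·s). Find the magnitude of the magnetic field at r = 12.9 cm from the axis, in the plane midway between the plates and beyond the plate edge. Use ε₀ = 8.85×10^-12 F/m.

9.14×10^-8 T

Through the whole plate area (πR² = 0.02494 m²), I_d = ε₀ πR² dE/dt = 0.05893 A.
For r ≥ R the full I_d is enclosed: B = μ₀ I_d/(2πr) = (4π×10^-7)(0.05893)/(2π·0.129) = 9.14×10^-8 T.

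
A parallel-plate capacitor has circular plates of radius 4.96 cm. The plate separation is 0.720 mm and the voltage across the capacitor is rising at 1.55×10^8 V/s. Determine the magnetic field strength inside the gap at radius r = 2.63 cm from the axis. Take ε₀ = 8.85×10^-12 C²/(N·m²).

3.15×10^-8 T

dE/dt = (dV/dt)/d = 2.153×10^11 V/(m·s); I_d = ε₀(πR²)(dE/dt) = (8.85×10^-12)(7.729×10^-3)(2.153×10^11) = 0.01473 A.
An Ampèrian loop of radius r encloses a fraction (r/R)² of I_d. Then B·2πr = μ₀ I_d (r/R)², giving B = μ₀ I_d r/(2πR²) = 3.15×10^-8 T.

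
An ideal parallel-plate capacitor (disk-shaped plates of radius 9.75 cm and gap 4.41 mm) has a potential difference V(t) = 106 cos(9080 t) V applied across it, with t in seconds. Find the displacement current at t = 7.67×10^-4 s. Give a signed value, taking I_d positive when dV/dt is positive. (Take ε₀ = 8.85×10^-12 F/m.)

dV/dt = (106)(9080)·−sin(6.96436) = -6.061×10^5 V/s.
I_d = C dV/dt with C = ε₀A/d = (8.85×10^-12)(0.02986)/(4.41×10^-3) = 5.992×10^-11 F, so I_d = (5.992×10^-11)(-6.061×10^5) = -3.63×10^-5 A.

-3.63×10^-5 A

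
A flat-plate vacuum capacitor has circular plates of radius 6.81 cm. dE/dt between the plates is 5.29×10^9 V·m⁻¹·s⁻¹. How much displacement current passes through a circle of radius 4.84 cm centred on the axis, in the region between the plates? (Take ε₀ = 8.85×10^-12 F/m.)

3.45×10^-4 A

I_d = ε₀ dΦ_E/dt = ε₀ πR² (dE/dt) = (8.85×10^-12)(0.01457)(5.29×10^9) = 6.821×10^-4 A through the full plate area.
The field is uniform, so I_d,enc = I_d (r/R)² = (6.821×10^-4)(4.84/6.81)² = 3.45×10^-4 A.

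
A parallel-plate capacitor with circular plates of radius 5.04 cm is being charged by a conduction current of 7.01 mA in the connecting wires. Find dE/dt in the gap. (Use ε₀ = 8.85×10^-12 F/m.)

9.93×10^10 V/(m·s)

Charge continuity gives I_d = I = 7.01×10^-3 A between the plates.
Since I_d = ε₀ A dE/dt, dE/dt = I_d/(ε₀A) = (7.01×10^-3)/((8.85×10^-12)(7.980×10^-3)) = 9.93×10^10 V/(m·s).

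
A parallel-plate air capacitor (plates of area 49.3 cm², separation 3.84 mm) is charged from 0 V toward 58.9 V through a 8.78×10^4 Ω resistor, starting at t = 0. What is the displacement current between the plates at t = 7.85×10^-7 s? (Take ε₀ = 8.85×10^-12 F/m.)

3.05×10^-4 A

C = ε₀A/d = (8.85×10^-12)(4.93×10^-3)/(3.84×10^-3) = 1.136×10^-11 F, so τ = RC = 9.974×10^-7 s.
The conduction current is I(t) = (V₀/R) e^(−t/τ), and the displacement current between the plates equals it.
t/τ = 0.7870; I_d = (58.9/8.78×10^4) · e^(−0.7870) = (6.708×10^-4)(0.4552) = 3.05×10^-4 A.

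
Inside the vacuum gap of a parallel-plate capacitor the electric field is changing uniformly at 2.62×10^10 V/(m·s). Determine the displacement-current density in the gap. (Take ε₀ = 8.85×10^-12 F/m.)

0.232 A/m²

J_d = ε₀ ∂E/∂t, so J_d = 0.232 A/m².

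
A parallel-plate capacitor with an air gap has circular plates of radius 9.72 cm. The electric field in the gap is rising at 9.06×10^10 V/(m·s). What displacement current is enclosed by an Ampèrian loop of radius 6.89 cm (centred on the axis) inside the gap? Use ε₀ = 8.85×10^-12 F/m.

Total displacement current: I_d = ε₀(πR²)(dE/dt) = (8.85×10^-12)(0.02968)(9.06×10^10) = 0.02380 A.
The field is uniform, so I_d,enc = I_d (r/R)² = (0.02380)(6.89/9.72)² = 0.0120 A.

0.0120 A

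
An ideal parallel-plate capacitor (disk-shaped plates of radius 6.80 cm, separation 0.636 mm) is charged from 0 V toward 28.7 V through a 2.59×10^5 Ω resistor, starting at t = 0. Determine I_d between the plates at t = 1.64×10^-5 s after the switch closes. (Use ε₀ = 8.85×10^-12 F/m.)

8.10×10^-5 A

C = ε₀A/d = (8.85×10^-12)(0.01453)/(6.36×10^-4) = 2.022×10^-10 F and τ = RC = 5.237×10^-5 s. I_d in the gap equals the RC charging current.
I_d(t) = (V₀/R) e^(−t/τ) = 1.108×10^-4 · e^(−0.3132) = 8.10×10^-5 A.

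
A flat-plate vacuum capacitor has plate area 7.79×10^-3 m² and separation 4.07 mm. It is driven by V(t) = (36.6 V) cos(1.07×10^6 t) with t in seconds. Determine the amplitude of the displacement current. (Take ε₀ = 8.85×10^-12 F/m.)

6.63×10^-4 A

(dE/dt)_max = V₀ω/d = 9.622×10^9 V/(m·s); ω = 1.07×10^6 rad/s.
I_d,max = ε₀ A (dE/dt)_max = (8.85×10^-12)(7.79×10^-3)(9.622×10^9) = 6.63×10^-4 A.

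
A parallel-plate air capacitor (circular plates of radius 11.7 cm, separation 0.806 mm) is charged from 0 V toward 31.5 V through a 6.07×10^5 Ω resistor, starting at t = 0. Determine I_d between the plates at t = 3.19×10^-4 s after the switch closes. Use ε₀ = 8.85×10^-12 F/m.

1.71×10^-5 A

With C = ε₀A/d = (8.85×10^-12)(0.04301)/(8.06×10^-4) = 4.723×10^-10 F, the time constant is τ = RC = 2.867×10^-4 s, so t/τ = 1.113 and e^(−t/τ) = 0.3286.
I_d = I_cond = (V₀/R) e^(−t/τ) = (5.189×10^-5)(0.3286) = 1.71×10^-5 A.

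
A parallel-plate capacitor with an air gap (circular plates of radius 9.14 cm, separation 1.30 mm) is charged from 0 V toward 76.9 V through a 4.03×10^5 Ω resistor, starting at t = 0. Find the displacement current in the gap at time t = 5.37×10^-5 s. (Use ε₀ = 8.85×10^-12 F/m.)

C = ε₀A/d = (8.85×10^-12)(0.02624)/(1.30×10^-3) = 1.786×10^-10 F, so τ = RC = 7.198×10^-5 s.
The conduction current is I(t) = (V₀/R) e^(−t/τ), and the displacement current between the plates equals it.
t/τ = 0.7460; I_d = (76.9/4.03×10^5) · e^(−0.7460) = (1.908×10^-4)(0.4743) = 9.05×10^-5 A.

9.05×10^-5 A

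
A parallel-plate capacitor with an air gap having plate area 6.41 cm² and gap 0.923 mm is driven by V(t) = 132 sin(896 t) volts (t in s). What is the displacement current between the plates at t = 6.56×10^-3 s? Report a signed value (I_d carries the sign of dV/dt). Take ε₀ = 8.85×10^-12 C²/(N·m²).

6.68×10^-7 A

dV/dt = (132)(896)·cos(5.87776) = 1.087×10^5 V/s.
I_d = C dV/dt with C = ε₀A/d = (8.85×10^-12)(6.41×10^-4)/(9.23×10^-4) = 6.146×10^-12 F, so I_d = (6.146×10^-12)(1.087×10^5) = 6.68×10^-7 A.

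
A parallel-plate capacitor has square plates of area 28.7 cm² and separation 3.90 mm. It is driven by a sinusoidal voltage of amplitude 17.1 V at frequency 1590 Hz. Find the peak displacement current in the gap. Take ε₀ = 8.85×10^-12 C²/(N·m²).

1.11×10^-6 A

C = ε₀A/d = (8.85×10^-12)(2.87×10^-3)/(3.90×10^-3) = 6.513×10^-12 F; ω = 2πf = 9990 rad/s.
I_d = C dV/dt, so |I_d|_max = C V₀ ω = (6.513×10^-12)(17.1)(9990) = 1.11×10^-6 A.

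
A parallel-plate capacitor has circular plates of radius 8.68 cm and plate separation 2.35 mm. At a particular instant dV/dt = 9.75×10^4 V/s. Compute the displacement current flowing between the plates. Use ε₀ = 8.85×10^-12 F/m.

The displacement current equals the charging current C dV/dt. With C = ε₀A/d = (8.85×10^-12)(0.02367)/(2.35×10^-3) = 8.914×10^-11 F, I_d = (8.914×10^-11)(9.75×10^4) = 8.69×10^-6 A.

8.69×10^-6 A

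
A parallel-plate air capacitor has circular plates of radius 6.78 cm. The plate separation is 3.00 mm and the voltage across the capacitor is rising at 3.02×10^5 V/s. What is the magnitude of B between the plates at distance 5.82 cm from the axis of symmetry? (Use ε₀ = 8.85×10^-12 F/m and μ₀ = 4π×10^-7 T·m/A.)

3.26×10^-11 T

I_d = C dV/dt with C = ε₀πR²/d = 4.260×10^-11 F, so I_d = (4.260×10^-11)(3.02×10^5) = 1.287×10^-5 A.
For r < R the Ampère–Maxwell law gives B(2πr) = μ₀ I_d (r²/R²), so B = μ₀ I_d r/(2πR²) = (4π×10^-7)(1.287×10^-5)(0.0582)/(2π·0.0678²) = 3.26×10^-11 T.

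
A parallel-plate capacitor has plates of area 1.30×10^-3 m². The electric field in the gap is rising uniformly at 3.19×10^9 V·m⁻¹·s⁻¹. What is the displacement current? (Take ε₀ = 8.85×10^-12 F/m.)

3.67×10^-5 A

With a uniform field, Φ_E = EA, so I_d = ε₀ A dE/dt = 3.67×10^-5 A.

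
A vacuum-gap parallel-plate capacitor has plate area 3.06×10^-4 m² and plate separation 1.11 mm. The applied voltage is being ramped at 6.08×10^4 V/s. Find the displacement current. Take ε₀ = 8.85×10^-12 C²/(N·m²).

C = ε₀A/d = (8.85×10^-12)(3.06×10^-4)/(1.11×10^-3) = 2.440×10^-12 F.
I_d = C dV/dt = (2.440×10^-12)(6.08×10^4) = 1.48×10^-7 A.

1.48×10^-7 A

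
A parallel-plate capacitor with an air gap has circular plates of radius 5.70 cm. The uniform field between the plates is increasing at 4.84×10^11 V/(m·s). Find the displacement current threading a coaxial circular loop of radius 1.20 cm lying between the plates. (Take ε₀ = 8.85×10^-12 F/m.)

I_d = ε₀ dΦ_E/dt = ε₀ πR² (dE/dt) = (8.85×10^-12)(0.01021)(4.84×10^11) = 0.04373 A through the full plate area.
Through an area πr² the displacement current is I_d·(πr²/πR²) = I_d (r/R)² = 1.94×10^-3 A.

1.94×10^-3 A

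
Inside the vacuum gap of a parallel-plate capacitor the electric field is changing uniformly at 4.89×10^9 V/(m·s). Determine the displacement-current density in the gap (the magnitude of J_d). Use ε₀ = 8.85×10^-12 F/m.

The displacement-current density is ε₀ ∂E/∂t = (8.85×10^-12)(4.89×10^9) = 0.0433 A/m².

0.0433 A/m²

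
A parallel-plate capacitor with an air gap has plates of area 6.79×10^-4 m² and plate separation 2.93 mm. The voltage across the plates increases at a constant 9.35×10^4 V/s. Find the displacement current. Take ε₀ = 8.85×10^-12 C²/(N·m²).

The field between the plates is E = V/d, so dE/dt = (9.35×10^4)/(2.93×10^-3 m) = 3.191×10^7 V/(m·s).
I_d = ε₀ A (dE/dt) = (8.85×10^-12)(6.79×10^-4)(3.191×10^7) = 1.92×10^-7 A.

1.92×10^-7 A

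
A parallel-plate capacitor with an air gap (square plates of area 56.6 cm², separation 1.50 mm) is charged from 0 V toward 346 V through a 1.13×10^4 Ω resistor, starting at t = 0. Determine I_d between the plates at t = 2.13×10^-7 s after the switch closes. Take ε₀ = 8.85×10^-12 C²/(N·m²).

0.0174 A

With C = ε₀A/d = (8.85×10^-12)(5.66×10^-3)/(1.50×10^-3) = 3.339×10^-11 F, the time constant is τ = RC = 3.773×10^-7 s, so t/τ = 0.5645 and e^(−t/τ) = 0.5686.
I_d = I_cond = (V₀/R) e^(−t/τ) = (0.03062)(0.5686) = 0.0174 A.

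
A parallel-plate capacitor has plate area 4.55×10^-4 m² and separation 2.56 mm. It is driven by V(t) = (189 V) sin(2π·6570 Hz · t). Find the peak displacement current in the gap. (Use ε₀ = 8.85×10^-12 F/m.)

C = ε₀A/d = (8.85×10^-12)(4.55×10^-4)/(2.56×10^-3) = 1.573×10^-12 F; ω = 2πf = 4.128×10^4 rad/s.
I_d = C dV/dt, so |I_d|_max = C V₀ ω = (1.573×10^-12)(189)(4.128×10^4) = 1.23×10^-5 A.

1.23×10^-5 A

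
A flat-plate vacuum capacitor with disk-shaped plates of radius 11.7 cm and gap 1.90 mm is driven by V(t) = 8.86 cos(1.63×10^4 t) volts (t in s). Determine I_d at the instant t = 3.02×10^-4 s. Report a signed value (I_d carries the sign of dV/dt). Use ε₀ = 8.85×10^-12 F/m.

2.83×10^-5 A

dV/dt = (8.86)(1.63×10^4)·−sin(4.9226) = 1.412×10^5 V/s.
I_d = C dV/dt with C = ε₀A/d = (8.85×10^-12)(0.04301)/(1.90×10^-3) = 2.003×10^-10 F, so I_d = (2.003×10^-10)(1.412×10^5) = 2.83×10^-5 A.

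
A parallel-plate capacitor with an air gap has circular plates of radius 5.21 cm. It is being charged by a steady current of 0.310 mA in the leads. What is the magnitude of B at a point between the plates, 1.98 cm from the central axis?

Between the plates the displacement current equals the wire current: I_d = 0.310 mA = 3.10×10^-4 A.
For r < R the Ampère–Maxwell law gives B(2πr) = μ₀ I_d (r²/R²), so B = μ₀ I_d r/(2πR²) = (4π×10^-7)(3.10×10^-4)(0.0198)/(2π·0.0521²) = 4.52×10^-10 T.

4.52×10^-10 T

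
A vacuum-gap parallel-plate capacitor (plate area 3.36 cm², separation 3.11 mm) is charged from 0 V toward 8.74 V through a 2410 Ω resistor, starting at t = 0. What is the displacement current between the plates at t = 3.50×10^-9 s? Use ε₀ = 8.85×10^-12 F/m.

C = ε₀A/d = (8.85×10^-12)(3.36×10^-4)/(3.11×10^-3) = 9.561×10^-13 F, so τ = RC = 2.304×10^-9 s.
The conduction current is I(t) = (V₀/R) e^(−t/τ), and the displacement current between the plates equals it.
t/τ = 1.519; I_d = (8.74/2410) · e^(−1.519) = (3.627×10^-3)(0.2189) = 7.94×10^-4 A.

7.94×10^-4 A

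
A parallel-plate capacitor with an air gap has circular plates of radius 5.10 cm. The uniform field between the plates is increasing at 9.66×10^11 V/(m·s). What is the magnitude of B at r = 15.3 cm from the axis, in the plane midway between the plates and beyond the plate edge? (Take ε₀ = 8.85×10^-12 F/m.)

Total displacement current: I_d = ε₀(πR²)(dE/dt) = (8.85×10^-12)(8.171×10^-3)(9.66×10^11) = 0.06985 A.
With r > R the enclosed displacement current is the full I_d; B = μ₀ I_d / (2πr) = 9.13×10^-8 T.

9.13×10^-8 T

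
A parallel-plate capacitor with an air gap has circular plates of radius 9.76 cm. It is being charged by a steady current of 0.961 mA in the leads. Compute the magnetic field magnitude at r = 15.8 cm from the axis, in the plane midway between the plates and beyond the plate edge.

No conduction current crosses the gap, so I_d there equals the 9.61×10^-4 A in the leads.
Outside the plates the loop encloses all of I_d, so B·2πr = μ₀ I_d and B = 1.22×10^-9 T.

1.22×10^-9 T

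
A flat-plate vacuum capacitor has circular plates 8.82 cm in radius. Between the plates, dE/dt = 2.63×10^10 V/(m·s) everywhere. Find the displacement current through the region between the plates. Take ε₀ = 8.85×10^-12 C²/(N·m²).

5.69×10^-3 A

I_d = ε₀ A (dE/dt) = (8.85×10^-12)(0.02444 m²)(2.63×10^10) = 5.69×10^-3 A.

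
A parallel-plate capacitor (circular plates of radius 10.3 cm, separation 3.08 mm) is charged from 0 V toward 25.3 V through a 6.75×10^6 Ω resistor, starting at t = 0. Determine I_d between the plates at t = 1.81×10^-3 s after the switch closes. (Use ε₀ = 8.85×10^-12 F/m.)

2.28×10^-7 A

C = ε₀A/d = (8.85×10^-12)(0.03333)/(3.08×10^-3) = 9.577×10^-11 F, so τ = RC = 6.464×10^-4 s.
The conduction current is I(t) = (V₀/R) e^(−t/τ), and the displacement current between the plates equals it.
t/τ = 2.800; I_d = (25.3/6.75×10^6) · e^(−2.800) = (3.748×10^-6)(0.06081) = 2.28×10^-7 A.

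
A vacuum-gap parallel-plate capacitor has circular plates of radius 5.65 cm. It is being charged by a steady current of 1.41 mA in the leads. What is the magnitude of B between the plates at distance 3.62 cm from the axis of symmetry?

No conduction current crosses the gap, so I_d there equals the 1.41×10^-3 A in the leads.
An Ampèrian loop of radius r encloses a fraction (r/R)² of I_d. Then B·2πr = μ₀ I_d (r/R)², giving B = μ₀ I_d r/(2πR²) = 3.20×10^-9 T.

3.20×10^-9 T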